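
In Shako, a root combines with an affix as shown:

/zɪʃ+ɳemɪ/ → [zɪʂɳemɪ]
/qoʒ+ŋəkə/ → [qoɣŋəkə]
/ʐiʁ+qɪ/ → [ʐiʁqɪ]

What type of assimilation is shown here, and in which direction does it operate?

The segment that alternates is /ʃ/, which surfaces as [ʂ] when adjacent to /ɳ/.
/ʃ/ is postalveolar while /ɳ/ is retroflex; the output [ʂ] is retroflex, matching the trigger — so the feature that spreads is place.
Manner and voice are unchanged, so the assimilation is partial, not total.
Checking the remaining alternation: /ʒ/ → [ɣ] before /ŋ/ (postalveolar → velar, matching velar) — only place changes, and always toward the following segment.
No alternation appears in [ʐiʁqɪ]: there the adjacent consonants already agree in place (/ʁ/ and /q/ are both uvular), so this form is consistent with the same rule.
Since the segment that changes precedes the conditioning segment, the assimilation is regressive.

regressive place assimilation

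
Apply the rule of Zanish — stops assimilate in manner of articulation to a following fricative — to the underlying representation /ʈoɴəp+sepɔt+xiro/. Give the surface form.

[ʈoɴəɸsepɔsxiro]

/p/ is a voiceless bilabial stop. The following trigger /s/ is a fricative, so /p/ must become a fricative as well.
Changing only its manner to fricative gives [ɸ] — the voiceless bilabial fricative.
The same rule applies at the second boundary: /t/ → [s] next to /x/.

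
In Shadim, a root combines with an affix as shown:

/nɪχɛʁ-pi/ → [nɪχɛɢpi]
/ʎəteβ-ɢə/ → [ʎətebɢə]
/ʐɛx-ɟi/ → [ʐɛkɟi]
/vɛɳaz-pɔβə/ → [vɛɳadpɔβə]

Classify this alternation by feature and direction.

regressive manner assimilation

Comparing underlying and surface forms, /ʁ/ → [ɢ] is the alternation; the neighbouring /p/ is constant.
/ʁ/ is a fricative while /p/ is a stop; the output [ɢ] is a stop, matching the trigger — so the feature that spreads is manner.
Place and voice are unchanged, so the assimilation is partial, not total.
Checking the remaining alternations: /β/ → [b] before /ɢ/ (fricative → stop, matching a stop); /x/ → [k] before /ɟ/ (fricative → stop, matching a stop); /z/ → [d] before /p/ (fricative → stop, matching a stop) — only manner changes, and always toward the following segment.
Since the segment that changes precedes the conditioning segment, the assimilation is regressive.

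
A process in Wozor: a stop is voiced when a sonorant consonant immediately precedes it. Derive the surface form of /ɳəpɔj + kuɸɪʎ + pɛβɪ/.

[ɳəpɔjguɸɪʎbɛβɪ]

/k/ is a voiceless velar stop. The preceding trigger /j/ is voiced, so /k/ must become voiced as well.
A voiced velar stop is [g], so the surface segment is [g].
The same rule applies at the second boundary: /p/ → [b] next to /ʎ/.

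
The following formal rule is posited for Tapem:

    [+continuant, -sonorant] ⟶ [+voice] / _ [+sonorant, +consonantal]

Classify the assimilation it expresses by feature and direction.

The structural change is [+voice], and the conditioning segment [+sonorant, +consonantal] (a sonorant consonant) is itself voiced, so the target comes to share the voicing of its neighbour — voicing assimilation.
The conditioning segment sits to the right of the focus bar, meaning the trigger follows the segment that changes — regressive assimilation.

regressive voicing assimilation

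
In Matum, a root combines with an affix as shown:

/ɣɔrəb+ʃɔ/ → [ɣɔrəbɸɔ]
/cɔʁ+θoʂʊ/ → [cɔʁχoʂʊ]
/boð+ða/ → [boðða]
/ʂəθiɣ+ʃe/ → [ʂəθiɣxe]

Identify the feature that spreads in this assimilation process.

place

Comparing underlying and surface forms, /ʃ/ → [ɸ] is the alternation; the neighbouring /b/ is constant.
/ʃ/ is postalveolar while /b/ is bilabial; the output [ɸ] is bilabial, matching the trigger — so the feature that spreads is place.
The same holds elsewhere in the data: /θ/ → [χ] after /ʁ/ (dental → uvular, matching uvular); /ʃ/ → [x] after /ɣ/ (postalveolar → velar, matching velar) — only place changes, and always toward the preceding segment.
No alternation appears in [boðða]: there the adjacent consonants already agree in place (/ð/ and /ð/ are both dental), so this form is consistent with the same rule.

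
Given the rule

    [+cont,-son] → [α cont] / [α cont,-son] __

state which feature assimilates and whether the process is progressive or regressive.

The shared variable α links the value of [cont] on the target to that of the neighbouring obstruent. [cont] distinguishes stops from fricatives — a manner-of-articulation feature — so this is manner assimilation.
The conditioning segment sits to the left of the focus bar, meaning the trigger precedes the segment that changes — progressive assimilation.

progressive manner assimilation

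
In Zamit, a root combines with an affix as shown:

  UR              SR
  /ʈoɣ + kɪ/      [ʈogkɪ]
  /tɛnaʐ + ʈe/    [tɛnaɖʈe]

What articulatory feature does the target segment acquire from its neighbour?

manner

Underlying /ɣ/ is realised as [g] next to /k/; /k/ itself does not change.
/ɣ/ is a fricative while /k/ is a stop; the output [g] is a stop, matching the trigger — so the feature that spreads is manner.
The other alternating form patterns the same way: /ʐ/ → [ɖ] before /ʈ/ (fricative → stop, matching a stop) — only manner changes, and always toward the following segment.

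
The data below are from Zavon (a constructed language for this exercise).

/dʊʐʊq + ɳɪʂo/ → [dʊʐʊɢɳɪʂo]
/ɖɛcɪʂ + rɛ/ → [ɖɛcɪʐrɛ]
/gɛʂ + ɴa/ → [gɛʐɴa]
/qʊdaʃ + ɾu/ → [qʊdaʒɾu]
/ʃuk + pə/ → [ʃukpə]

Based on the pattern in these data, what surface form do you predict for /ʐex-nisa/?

[ʐeɣnisa]

The data show regressive voicing assimilation: /q/ → [ɢ] before /ɳ/; /ʂ/ → [ʐ] before /r/; /ʂ/ → [ʐ] before /ɴ/; /ʃ/ → [ʒ] before /ɾ/. In each pair only voicing changes, matching the following consonant, while place and manner stay constant.
Nothing changes in [ʃukpə]: there the adjacent consonants already agree in voicing (/k/ and /p/ are both voiceless), so this form is consistent with the same rule.
/x/ is a voiceless velar fricative. The following trigger /n/ is voiced, so /x/ must become voiced as well.
Changing only its voicing to voiced gives [ɣ] — the voiced velar fricative.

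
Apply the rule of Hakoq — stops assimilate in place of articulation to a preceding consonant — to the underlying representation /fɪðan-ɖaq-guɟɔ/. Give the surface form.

/ɖ/ is a voiced retroflex stop. The preceding trigger /n/ is alveolar, so /ɖ/ must become alveolar as well.
The voiced alveolar stop is [d], so /ɖ/ → [d].
The same rule applies at the second boundary: /g/ → [ɢ] next to /q/.

[fɪðandaqɢuɟɔ]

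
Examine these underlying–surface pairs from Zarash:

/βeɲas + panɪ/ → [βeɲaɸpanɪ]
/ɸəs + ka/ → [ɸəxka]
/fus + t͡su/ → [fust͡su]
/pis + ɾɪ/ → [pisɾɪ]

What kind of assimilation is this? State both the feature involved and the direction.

The segment that alternates is /s/, which surfaces as [ɸ] when adjacent to /p/.
/s/ is alveolar while /p/ is bilabial; the output [ɸ] is bilabial, matching the trigger — so the feature that spreads is place.
Manner and voice are unchanged, so the assimilation is partial, not total.
The other alternating form patterns the same way: /s/ → [x] before /k/ (alveolar → velar, matching velar) — only place changes, and always toward the following segment.
Nothing changes in [fust͡su], [pisɾɪ]: there the adjacent consonants already agree in place (/s/ and /t͡s/ are both alveolar; /s/ and /ɾ/ are both alveolar), so these forms are consistent with the same rule.
Since the segment that changes precedes the conditioning segment, the assimilation is regressive.

regressive place assimilation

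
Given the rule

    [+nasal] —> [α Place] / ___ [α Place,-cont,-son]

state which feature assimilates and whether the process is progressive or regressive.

The shared variable α links the value of the place features (abbreviated [Place]) on the target to the same value on the neighbouring segment, so place is the feature that assimilates.
Since the environment is written after the underscore, the trigger follows the target; the direction is regressive.

regressive place assimilation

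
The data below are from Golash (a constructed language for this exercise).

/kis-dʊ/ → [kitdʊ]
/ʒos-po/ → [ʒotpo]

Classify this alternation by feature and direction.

regressive manner assimilation

Underlying /s/ is realised as [t] next to /d/; /d/ itself does not change.
The change fricative → stop matches the manner of the following /d/, identifying this as manner assimilation.
Place and voice are unchanged, so the assimilation is partial, not total.
Checking the remaining alternation: /s/ → [t] before /p/ (fricative → stop, matching a stop) — only manner changes, and always toward the following segment.
The trigger is the following segment, so the direction is regressive (anticipatory).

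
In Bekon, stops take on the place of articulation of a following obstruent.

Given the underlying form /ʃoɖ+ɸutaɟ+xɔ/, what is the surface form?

The rule targets /ɖ/ (voiced retroflex stop), which sits before the trigger /ɸ/ (bilabial).
A voiced bilabial stop is [b], so the surface segment is [b].
The same rule applies at the second boundary: /ɟ/ → [g] next to /x/.

[ʃobɸutagxɔ]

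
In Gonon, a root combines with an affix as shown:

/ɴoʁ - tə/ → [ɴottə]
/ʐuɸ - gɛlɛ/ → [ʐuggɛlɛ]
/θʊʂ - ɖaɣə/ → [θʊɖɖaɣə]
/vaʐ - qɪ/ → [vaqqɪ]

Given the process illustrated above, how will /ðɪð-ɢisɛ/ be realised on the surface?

The data show regressive total assimilation (/ʁ/ → [t] before /t/; /ɸ/ → [g] before /g/; /ʂ/ → [ɖ] before /ɖ/; /ʐ/ → [q] before /q/): in every case the target segment becomes identical to its following neighbour, copying more than a single feature.
/ð/ is the segment targeted by the rule; it sits immediately before /ɢ/, so it assimilates completely and surfaces as [ɢ].

[ðɪɢɢisɛ]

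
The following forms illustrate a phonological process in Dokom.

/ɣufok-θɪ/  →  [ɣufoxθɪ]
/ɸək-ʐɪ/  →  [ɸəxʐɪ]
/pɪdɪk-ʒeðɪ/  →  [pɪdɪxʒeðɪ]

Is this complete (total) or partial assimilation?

partial assimilation

Comparing underlying and surface forms, /k/ → [x] is the alternation; the neighbouring /θ/ is constant.
/k/ is a stop while /θ/ is a fricative; the output [x] is a fricative, matching the trigger — so the feature that spreads is manner.
Place and voice are unchanged, so the assimilation is partial, not total.
Checking the remaining alternations: /k/ → [x] before /ʐ/ (stop → fricative, matching a fricative); /k/ → [x] before /ʒ/ (stop → fricative, matching a fricative) — only manner changes, and always toward the following segment.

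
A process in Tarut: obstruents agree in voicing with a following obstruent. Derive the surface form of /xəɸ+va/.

The rule targets /ɸ/ (voiceless bilabial fricative), which sits before the trigger /v/ (voiced).
A voiced bilabial fricative is [β], so the surface segment is [β].

[xəβva]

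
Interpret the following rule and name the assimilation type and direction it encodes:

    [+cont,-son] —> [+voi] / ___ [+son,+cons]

regressive voicing assimilation

The structural change is [+voi], and the conditioning segment [+son,+cons] (a sonorant consonant) is itself voiced, so the target comes to share the voicing of its neighbour — voicing assimilation.
The conditioning segment sits to the right of the focus bar, meaning the trigger follows the segment that changes — regressive assimilation.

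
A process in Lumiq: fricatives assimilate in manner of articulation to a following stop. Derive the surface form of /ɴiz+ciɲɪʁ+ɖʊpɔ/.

The rule targets /z/ (voiced alveolar fricative), which sits before the trigger /c/ (stop).
Changing only its manner to stop gives [d] — the voiced alveolar stop.
The same rule applies at the second boundary: /ʁ/ → [ɢ] next to /ɖ/.

[ɴidciɲɪɢɖʊpɔ]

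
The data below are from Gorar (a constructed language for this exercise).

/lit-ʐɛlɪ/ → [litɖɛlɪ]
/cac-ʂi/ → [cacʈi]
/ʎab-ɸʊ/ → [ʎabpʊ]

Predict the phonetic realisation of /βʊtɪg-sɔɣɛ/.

[βʊtɪgtɔɣɛ]

The data show progressive manner assimilation: /ʐ/ → [ɖ] after /t/; /ʂ/ → [ʈ] after /c/; /ɸ/ → [p] after /b/. In each pair only manner changes, matching the preceding consonant, while place and voice stay constant.
/s/ is a voiceless alveolar fricative. The preceding trigger /g/ is a stop, so /s/ must become a stop as well.
The voiceless alveolar stop is [t], so /s/ → [t].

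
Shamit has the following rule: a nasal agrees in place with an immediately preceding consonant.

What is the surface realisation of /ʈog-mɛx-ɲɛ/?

[ʈogŋɛxŋɛ]

/m/ is a voiced bilabial nasal. The preceding trigger /g/ is velar, so /m/ must become velar as well.
The voiced velar nasal is [ŋ], so /m/ → [ŋ].
At the second juncture, /ɲ/ likewise becomes [ŋ] adjacent to /x/.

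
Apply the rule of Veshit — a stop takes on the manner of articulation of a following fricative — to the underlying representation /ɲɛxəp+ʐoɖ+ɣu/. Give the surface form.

[ɲɛxəɸʐoʐɣu]

The rule targets /p/ (voiceless bilabial stop), which sits before the trigger /ʐ/ (fricative).
Changing only its manner to fricative gives [ɸ] — the voiceless bilabial fricative.
The same rule applies at the second boundary: /ɖ/ → [ʐ] next to /ɣ/.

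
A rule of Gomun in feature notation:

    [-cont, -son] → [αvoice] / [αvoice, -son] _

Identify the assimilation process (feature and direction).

progressive voicing assimilation

The rule copies [voice] from the environment onto the target, so the assimilating feature is voicing.
Since the environment is written before the underscore, the trigger precedes the target; the direction is progressive.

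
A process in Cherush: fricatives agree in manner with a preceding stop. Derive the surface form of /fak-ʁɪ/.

[fakɢɪ]

/ʁ/ is a voiced uvular fricative. The preceding trigger /k/ is a stop, so /ʁ/ must become a stop as well.
Changing only its manner to stop gives [ɢ] — the voiced uvular stop.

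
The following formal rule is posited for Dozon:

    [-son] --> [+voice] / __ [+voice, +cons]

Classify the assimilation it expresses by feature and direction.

regressive voicing assimilation

The target ([-son], obstruents) acquires [+voice] next to a voiced consonant ([+voice, +cons]) — it takes on the voicing of its neighbour, so the feature that spreads is voicing.
Since the environment is written after the underscore, the trigger follows the target; the direction is regressive.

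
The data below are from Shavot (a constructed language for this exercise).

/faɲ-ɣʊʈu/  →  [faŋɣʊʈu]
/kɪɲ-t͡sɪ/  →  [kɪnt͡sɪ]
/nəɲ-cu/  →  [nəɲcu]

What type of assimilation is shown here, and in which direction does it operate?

regressive place assimilation

The segment that alternates is /ɲ/, which surfaces as [ŋ] when adjacent to /ɣ/.
/ɲ/ is palatal while /ɣ/ is velar; the output [ŋ] is velar, matching the trigger — so the feature that spreads is place.
Manner and voice are unchanged, so the assimilation is partial, not total.
The same holds elsewhere in the data: /ɲ/ → [n] before /t͡s/ (palatal → alveolar, matching alveolar) — only place changes, and always toward the following segment.
No alternation appears in [nəɲcu]: there the adjacent consonants already agree in place (/ɲ/ and /c/ are both palatal), so this form is consistent with the same rule.
Since the segment that changes precedes the conditioning segment, the assimilation is regressive.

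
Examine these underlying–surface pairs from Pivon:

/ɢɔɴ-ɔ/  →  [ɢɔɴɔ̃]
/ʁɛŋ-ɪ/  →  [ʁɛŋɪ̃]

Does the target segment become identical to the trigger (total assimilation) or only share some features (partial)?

partial assimilation

The vowel /ɔ/ surfaces as nasalised [ɔ̃] next to the preceding nasal /ɴ/ — it has acquired the [+nasal] feature of its neighbour.
Likewise in the remaining data: /ɪ/ → [ɪ̃] after /ŋ/ — each time a vowel is nasalised next to a preceding nasal.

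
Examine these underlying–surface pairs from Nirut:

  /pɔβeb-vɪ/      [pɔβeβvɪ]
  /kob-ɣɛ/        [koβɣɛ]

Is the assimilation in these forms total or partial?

partial assimilation

Comparing underlying and surface forms, /b/ → [β] is the alternation; the neighbouring /v/ is constant.
The change stop → fricative matches the manner of the following /v/, identifying this as manner assimilation.
Place and voice are unchanged, so the assimilation is partial, not total.
Checking the remaining alternation: /b/ → [β] before /ɣ/ (stop → fricative, matching a fricative) — only manner changes, and always toward the following segment.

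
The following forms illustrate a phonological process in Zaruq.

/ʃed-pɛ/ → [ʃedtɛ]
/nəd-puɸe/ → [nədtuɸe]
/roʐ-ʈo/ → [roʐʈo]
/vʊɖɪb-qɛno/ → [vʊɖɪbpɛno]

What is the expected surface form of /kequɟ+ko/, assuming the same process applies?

The data show progressive place assimilation: /p/ → [t] after /d/; /q/ → [p] after /b/. In each pair only place changes, matching the preceding consonant, while manner and voice stay constant.
Nothing changes in [roʐʈo]: there the adjacent consonants already agree in place (/ʈ/ and /ʐ/ are both retroflex), so this form is consistent with the same rule.
The rule targets /k/ (voiceless velar stop), which sits after the trigger /ɟ/ (palatal).
A voiceless palatal stop is [c], so the surface segment is [c].

[kequɟco]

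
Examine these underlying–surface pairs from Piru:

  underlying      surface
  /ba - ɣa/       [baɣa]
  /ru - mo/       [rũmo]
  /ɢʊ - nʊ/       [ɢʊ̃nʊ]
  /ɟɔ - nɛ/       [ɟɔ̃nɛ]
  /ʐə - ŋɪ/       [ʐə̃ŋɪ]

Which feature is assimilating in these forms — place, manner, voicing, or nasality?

The vowel /u/ surfaces as nasalised [ũ] next to the following nasal /m/ — it has acquired the [+nasal] feature of its neighbour.
Likewise in the remaining data: /ʊ/ → [ʊ̃] before /n/; /ɔ/ → [ɔ̃] before /n/; /ə/ → [ə̃] before /ŋ/ — each time a vowel is nasalised next to a following nasal.
No change occurs in [baɣa] because the vowel at the boundary is adjacent to an oral consonant, not a nasal (/a/ next to /ɣ/).

nasality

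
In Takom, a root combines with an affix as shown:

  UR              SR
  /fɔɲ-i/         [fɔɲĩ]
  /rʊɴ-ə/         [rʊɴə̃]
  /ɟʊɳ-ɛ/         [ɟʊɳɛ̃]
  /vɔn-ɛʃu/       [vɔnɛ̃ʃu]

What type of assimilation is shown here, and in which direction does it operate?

progressive nasality assimilation (vowel nasalisation)

The vowel /i/ surfaces as nasalised [ĩ] next to the preceding nasal /ɲ/ — it has acquired the [+nasal] feature of its neighbour.
The other forms show the same pattern: /ə/ → [ə̃] after /ɴ/; /ɛ/ → [ɛ̃] after /ɳ/; /ɛ/ → [ɛ̃] after /n/ — each time a vowel is nasalised next to a preceding nasal.
Because the conditioning nasal is to the left of the vowel that changes, the process is progressive (perseverative).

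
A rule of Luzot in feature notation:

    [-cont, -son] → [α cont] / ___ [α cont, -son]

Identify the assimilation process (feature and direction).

regressive manner assimilation

The shared variable α links the value of [cont] on the target to that of the neighbouring obstruent. [cont] distinguishes stops from fricatives — a manner-of-articulation feature — so this is manner assimilation.
The conditioning segment sits to the right of the focus bar, meaning the trigger follows the segment that changes — regressive assimilation.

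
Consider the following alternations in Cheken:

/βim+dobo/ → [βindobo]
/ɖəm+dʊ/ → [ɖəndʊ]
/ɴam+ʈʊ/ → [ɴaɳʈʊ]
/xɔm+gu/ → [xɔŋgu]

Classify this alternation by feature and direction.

regressive place assimilation

The segment that alternates is /m/, which surfaces as [n] when adjacent to /d/.
The change bilabial → alveolar matches the place of the following /d/, identifying this as place assimilation.
Manner and voice are unchanged, so the assimilation is partial, not total.
The same holds elsewhere in the data: /m/ → [ɳ] before /ʈ/ (bilabial → retroflex, matching retroflex); /m/ → [ŋ] before /g/ (bilabial → velar, matching velar) — only place changes, and always toward the following segment.
The trigger is the following segment, so the direction is regressive (anticipatory).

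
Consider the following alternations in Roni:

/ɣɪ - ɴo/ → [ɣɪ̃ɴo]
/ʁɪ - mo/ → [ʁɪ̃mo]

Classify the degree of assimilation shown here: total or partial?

The vowel /ɪ/ surfaces as nasalised [ɪ̃] next to the following nasal /ɴ/ — it has acquired the [+nasal] feature of its neighbour.
Likewise in the remaining data: /ɪ/ → [ɪ̃] before /m/ — each time a vowel is nasalised next to a following nasal.

partial assimilation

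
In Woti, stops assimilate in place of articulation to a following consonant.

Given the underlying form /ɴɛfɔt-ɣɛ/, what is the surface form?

The rule targets /t/ (voiceless alveolar stop), which sits before the trigger /ɣ/ (velar).
Changing only its place to velar gives [k] — the voiceless velar stop.

[ɴɛfɔkɣɛ]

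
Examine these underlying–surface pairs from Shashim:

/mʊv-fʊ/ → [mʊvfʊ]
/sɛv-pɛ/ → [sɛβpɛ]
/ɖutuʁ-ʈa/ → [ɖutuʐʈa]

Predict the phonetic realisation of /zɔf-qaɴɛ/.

The data show regressive place assimilation: /v/ → [β] before /p/; /ʁ/ → [ʐ] before /ʈ/. In each pair only place changes, matching the following consonant, while manner and voice stay constant.
Nothing changes in [mʊvfʊ]: there the adjacent consonants already agree in place (/v/ and /f/ are both labiodental), so this form is consistent with the same rule.
/f/ is a voiceless labiodental fricative. The following trigger /q/ is uvular, so /f/ must become uvular as well.
Changing only its place to uvular gives [χ] — the voiceless uvular fricative.

[zɔχqaɴɛ]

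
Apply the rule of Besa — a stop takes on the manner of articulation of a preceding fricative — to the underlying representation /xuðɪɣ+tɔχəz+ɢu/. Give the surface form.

[xuðɪɣsɔχəzʁu]

The rule targets /t/ (voiceless alveolar stop), which sits after the trigger /ɣ/ (fricative).
The voiceless alveolar fricative is [s], so /t/ → [s].
The same rule applies at the second boundary: /ɢ/ → [ʁ] next to /z/.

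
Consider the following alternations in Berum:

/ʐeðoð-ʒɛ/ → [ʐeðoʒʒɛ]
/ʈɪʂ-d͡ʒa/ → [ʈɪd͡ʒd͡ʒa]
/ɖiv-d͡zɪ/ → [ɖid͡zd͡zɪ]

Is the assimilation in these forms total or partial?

Comparing underlying and surface forms, /ʂ/ → [d͡ʒ] is the alternation; the neighbouring /d͡ʒ/ is constant.
The output [d͡ʒ] is identical to the trigger /d͡ʒ/ — every feature (place, manner, voicing) has been copied — so this is total assimilation.
The other forms behave the same way: /ð/ → [ʒ] before /ʒ/; /v/ → [d͡z] before /d͡z/ — in each case the output is a copy of the following consonant.

total assimilation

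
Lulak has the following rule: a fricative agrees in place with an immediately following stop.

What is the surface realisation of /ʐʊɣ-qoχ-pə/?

The rule targets /ɣ/ (voiced velar fricative), which sits before the trigger /q/ (uvular).
The voiced uvular fricative is [ʁ], so /ɣ/ → [ʁ].
The same rule applies at the second boundary: /χ/ → [ɸ] next to /p/.

[ʐʊʁqoɸpə]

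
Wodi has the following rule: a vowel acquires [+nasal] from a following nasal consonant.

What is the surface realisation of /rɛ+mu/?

[rɛ̃mu]

The vowel /ɛ/ is adjacent to the following nasal /m/, so it acquires [+nasal] and surfaces as [ɛ̃].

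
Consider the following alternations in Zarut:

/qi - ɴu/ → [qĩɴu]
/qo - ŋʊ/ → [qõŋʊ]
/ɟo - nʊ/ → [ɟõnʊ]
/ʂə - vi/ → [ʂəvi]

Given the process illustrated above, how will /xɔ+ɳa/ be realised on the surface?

[xɔ̃ɳa]

The data show regressive nasality assimilation (vowel nasalisation): /i/ → [ĩ] before /ɴ/; /o/ → [õ] before /ŋ/; /o/ → [õ] before /n/ — a vowel is nasalised by an immediately following nasal consonant.
No change occurs in [ʂəvi] because the vowel at the boundary is adjacent to an oral consonant, not a nasal (/ə/ next to /v/).
The vowel /ɔ/ is adjacent to the following nasal /ɳ/, so it acquires [+nasal] and surfaces as [ɔ̃].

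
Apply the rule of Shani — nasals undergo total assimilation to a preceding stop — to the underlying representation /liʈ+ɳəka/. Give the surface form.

[liʈʈəka]

/ɳ/ is the segment targeted by the rule; it sits immediately after /ʈ/, so it assimilates completely and surfaces as [ʈ].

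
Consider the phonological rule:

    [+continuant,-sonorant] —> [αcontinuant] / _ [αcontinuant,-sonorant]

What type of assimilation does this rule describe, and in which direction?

regressive manner assimilation

The rule copies [continuant] (continuancy) from the environment onto the target fricatives; since [±continuant] encodes the stop/fricative manner contrast, the assimilating dimension is manner.
The conditioning segment sits to the right of the focus bar, meaning the trigger follows the segment that changes — regressive assimilation.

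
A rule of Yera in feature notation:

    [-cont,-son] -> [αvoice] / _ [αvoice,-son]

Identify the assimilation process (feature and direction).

The shared variable α links the value of [voice] on the target to the same value on the neighbouring segment, so voicing is the feature that assimilates.
The conditioning segment sits to the right of the focus bar, meaning the trigger follows the segment that changes — regressive assimilation.

regressive voicing assimilation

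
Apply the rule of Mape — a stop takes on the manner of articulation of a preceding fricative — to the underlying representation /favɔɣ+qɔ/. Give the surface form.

[favɔɣχɔ]

The rule targets /q/ (voiceless uvular stop), which sits after the trigger /ɣ/ (fricative).
The voiceless uvular fricative is [χ], so /q/ → [χ].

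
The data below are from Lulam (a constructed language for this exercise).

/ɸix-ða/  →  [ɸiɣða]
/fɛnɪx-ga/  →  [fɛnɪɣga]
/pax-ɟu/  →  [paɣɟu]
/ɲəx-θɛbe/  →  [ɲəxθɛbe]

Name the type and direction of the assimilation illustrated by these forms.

regressive voicing assimilation

The segment that alternates is /x/, which surfaces as [ɣ] when adjacent to /ð/.
/x/ is voiceless while /ð/ is voiced; the output [ɣ] is voiced, matching the trigger — so the feature that spreads is voicing.
Place and manner are unchanged, so the assimilation is partial, not total.
The same holds elsewhere in the data: /x/ → [ɣ] before /g/ (voiceless → voiced, matching voiced); /x/ → [ɣ] before /ɟ/ (voiceless → voiced, matching voiced) — only voicing changes, and always toward the following segment.
Nothing changes in [ɲəxθɛbe]: there the adjacent consonants already agree in voicing (/x/ and /θ/ are both voiceless), so this form is consistent with the same rule.
The trigger is the following segment, so the direction is regressive (anticipatory).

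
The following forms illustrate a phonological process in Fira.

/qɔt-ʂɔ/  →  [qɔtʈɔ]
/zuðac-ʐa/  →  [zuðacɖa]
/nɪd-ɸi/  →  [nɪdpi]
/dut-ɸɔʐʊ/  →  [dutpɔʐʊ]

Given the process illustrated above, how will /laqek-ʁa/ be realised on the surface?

[laqekɢa]

The data show progressive manner assimilation: /ʂ/ → [ʈ] after /t/; /ʐ/ → [ɖ] after /c/; /ɸ/ → [p] after /d/; /ɸ/ → [p] after /t/. In each pair only manner changes, matching the preceding consonant, while place and voice stay constant.
The rule targets /ʁ/ (voiced uvular fricative), which sits after the trigger /k/ (stop).
Changing only its manner to stop gives [ɢ] — the voiced uvular stop.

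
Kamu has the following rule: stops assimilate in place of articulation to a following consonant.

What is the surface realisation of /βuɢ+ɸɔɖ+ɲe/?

/ɢ/ is a voiced uvular stop. The following trigger /ɸ/ is bilabial, so /ɢ/ must become bilabial as well.
A voiced bilabial stop is [b], so the surface segment is [b].
At the second juncture, /ɖ/ likewise becomes [ɟ] adjacent to /ɲ/.

[βubɸɔɟɲe]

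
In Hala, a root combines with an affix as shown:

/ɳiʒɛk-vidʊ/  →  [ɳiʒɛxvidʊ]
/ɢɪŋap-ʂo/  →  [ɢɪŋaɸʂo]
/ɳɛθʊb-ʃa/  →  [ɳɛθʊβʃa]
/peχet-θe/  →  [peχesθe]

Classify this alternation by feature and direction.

The segment that alternates is /k/, which surfaces as [x] when adjacent to /v/.
The change stop → fricative matches the manner of the following /v/, identifying this as manner assimilation.
Place and voice are unchanged, so the assimilation is partial, not total.
The same holds elsewhere in the data: /p/ → [ɸ] before /ʂ/ (stop → fricative, matching a fricative); /b/ → [β] before /ʃ/ (stop → fricative, matching a fricative); /t/ → [s] before /θ/ (stop → fricative, matching a fricative) — only manner changes, and always toward the following segment.
The trigger is the following segment, so the direction is regressive (anticipatory).

regressive manner assimilation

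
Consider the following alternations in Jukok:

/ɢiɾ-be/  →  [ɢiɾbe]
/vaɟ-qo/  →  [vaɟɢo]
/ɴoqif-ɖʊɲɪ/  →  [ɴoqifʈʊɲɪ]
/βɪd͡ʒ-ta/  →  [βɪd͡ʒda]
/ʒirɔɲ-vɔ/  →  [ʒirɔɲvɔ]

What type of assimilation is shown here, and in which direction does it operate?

progressive voicing assimilation

The segment that alternates is /q/, which surfaces as [ɢ] when adjacent to /ɟ/.
The change voiceless → voiced matches the voicing of the preceding /ɟ/, identifying this as voicing assimilation.
Place and manner are unchanged, so the assimilation is partial, not total.
Checking the remaining alternations: /ɖ/ → [ʈ] after /f/ (voiced → voiceless, matching voiceless); /t/ → [d] after /d͡ʒ/ (voiceless → voiced, matching voiced) — only voicing changes, and always toward the preceding segment.
No alternation appears in [ɢiɾbe], [ʒirɔɲvɔ]: there the adjacent consonants already agree in voicing (/b/ and /ɾ/ are both voiced; /v/ and /ɲ/ are both voiced), so these forms are consistent with the same rule.
Since the segment that changes follows the conditioning segment, the assimilation is progressive.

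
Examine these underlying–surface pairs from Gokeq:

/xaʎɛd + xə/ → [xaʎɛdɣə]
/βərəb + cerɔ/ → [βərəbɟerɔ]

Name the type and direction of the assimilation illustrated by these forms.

progressive voicing assimilation

The segment that alternates is /x/, which surfaces as [ɣ] when adjacent to /d/.
/x/ is voiceless while /d/ is voiced; the output [ɣ] is voiced, matching the trigger — so the feature that spreads is voicing.
Place and manner are unchanged, so the assimilation is partial, not total.
The same holds elsewhere in the data: /c/ → [ɟ] after /b/ (voiceless → voiced, matching voiced) — only voicing changes, and always toward the preceding segment.
The trigger is the preceding segment, so the direction is progressive (perseverative).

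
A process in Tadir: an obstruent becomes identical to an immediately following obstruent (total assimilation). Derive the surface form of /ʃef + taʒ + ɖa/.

[ʃettaɖɖa]

/f/ is the segment targeted by the rule; it sits immediately before /t/, so it assimilates completely and surfaces as [t].
At the second juncture, /ʒ/ likewise becomes [ɖ] adjacent to /ɖ/.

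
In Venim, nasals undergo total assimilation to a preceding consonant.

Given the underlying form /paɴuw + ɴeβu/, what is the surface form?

/ɴ/ is the segment targeted by the rule; it sits immediately after /w/, so it assimilates completely and surfaces as [w].

[paɴuwweβu]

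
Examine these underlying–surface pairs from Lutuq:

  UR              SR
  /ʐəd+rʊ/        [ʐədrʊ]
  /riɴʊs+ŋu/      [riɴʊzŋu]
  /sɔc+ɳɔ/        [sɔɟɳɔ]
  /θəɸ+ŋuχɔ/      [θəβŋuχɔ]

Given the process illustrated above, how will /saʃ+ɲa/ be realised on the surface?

The data show regressive voicing assimilation: /s/ → [z] before /ŋ/; /c/ → [ɟ] before /ɳ/; /ɸ/ → [β] before /ŋ/. In each pair only voicing changes, matching the following consonant, while place and manner stay constant.
Nothing changes in [ʐədrʊ]: there the adjacent consonants already agree in voicing (/d/ and /r/ are both voiced), so this form is consistent with the same rule.
The rule targets /ʃ/ (voiceless postalveolar fricative), which sits before the trigger /ɲ/ (voiced).
Changing only its voicing to voiced gives [ʒ] — the voiced postalveolar fricative.

[saʒɲa]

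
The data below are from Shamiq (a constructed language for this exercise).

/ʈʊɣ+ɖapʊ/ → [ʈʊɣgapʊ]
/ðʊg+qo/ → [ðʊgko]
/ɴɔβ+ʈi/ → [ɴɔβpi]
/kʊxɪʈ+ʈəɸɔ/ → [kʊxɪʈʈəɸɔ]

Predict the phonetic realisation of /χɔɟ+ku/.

The data show progressive place assimilation: /ɖ/ → [g] after /ɣ/; /q/ → [k] after /g/; /ʈ/ → [p] after /β/. In each pair only place changes, matching the preceding consonant, while manner and voice stay constant.
No alternation appears in [kʊxɪʈʈəɸɔ]: there the adjacent consonants already agree in place (/ʈ/ and /ʈ/ are both retroflex), so this form is consistent with the same rule.
The rule targets /k/ (voiceless velar stop), which sits after the trigger /ɟ/ (palatal).
The voiceless palatal stop is [c], so /k/ → [c].

[χɔɟcu]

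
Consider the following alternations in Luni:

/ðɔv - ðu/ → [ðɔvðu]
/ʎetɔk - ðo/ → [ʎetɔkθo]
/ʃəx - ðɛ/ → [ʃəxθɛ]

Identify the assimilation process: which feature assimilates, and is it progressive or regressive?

progressive voicing assimilation

The segment that alternates is /ð/, which surfaces as [θ] when adjacent to /k/.
/ð/ is voiced while /k/ is voiceless; the output [θ] is voiceless, matching the trigger — so the feature that spreads is voicing.
Place and manner are unchanged, so the assimilation is partial, not total.
The other alternating form patterns the same way: /ð/ → [θ] after /x/ (voiced → voiceless, matching voiceless) — only voicing changes, and always toward the preceding segment.
Nothing changes in [ðɔvðu]: there the adjacent consonants already agree in voicing (/ð/ and /v/ are both voiced), so this form is consistent with the same rule.
Since the segment that changes follows the conditioning segment, the assimilation is progressive.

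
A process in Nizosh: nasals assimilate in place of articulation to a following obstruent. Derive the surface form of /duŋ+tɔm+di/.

/ŋ/ is a voiced velar nasal. The following trigger /t/ is alveolar, so /ŋ/ must become alveolar as well.
Changing only its place to alveolar gives [n] — the voiced alveolar nasal.
The same rule applies at the second boundary: /m/ → [n] next to /d/.

[duntɔndi]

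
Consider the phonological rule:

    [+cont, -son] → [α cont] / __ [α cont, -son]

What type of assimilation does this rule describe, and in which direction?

The rule copies [cont] (continuancy) from the environment onto the target fricatives; since [±cont] encodes the stop/fricative manner contrast, the assimilating dimension is manner.
Since the environment is written after the underscore, the trigger follows the target; the direction is regressive.

regressive manner assimilation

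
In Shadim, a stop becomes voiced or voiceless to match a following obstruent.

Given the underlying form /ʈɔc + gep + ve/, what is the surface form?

[ʈɔɟgebve]

The rule targets /c/ (voiceless palatal stop), which sits before the trigger /g/ (voiced).
A voiced palatal stop is [ɟ], so the surface segment is [ɟ].
The same rule applies at the second boundary: /p/ → [b] next to /v/.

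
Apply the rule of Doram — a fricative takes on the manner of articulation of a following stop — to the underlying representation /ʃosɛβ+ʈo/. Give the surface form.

The rule targets /β/ (voiced bilabial fricative), which sits before the trigger /ʈ/ (stop).
Changing only its manner to stop gives [b] — the voiced bilabial stop.

[ʃosɛbʈo]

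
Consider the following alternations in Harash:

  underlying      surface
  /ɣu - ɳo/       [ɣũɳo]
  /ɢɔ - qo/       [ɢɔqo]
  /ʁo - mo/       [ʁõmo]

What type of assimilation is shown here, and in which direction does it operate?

regressive nasality assimilation (vowel nasalisation)

The vowel /u/ surfaces as nasalised [ũ] next to the following nasal /ɳ/ — it has acquired the [+nasal] feature of its neighbour.
Likewise in the remaining data: /o/ → [õ] before /m/ — each time a vowel is nasalised next to a following nasal.
No change occurs in [ɢɔqo] because the vowel at the boundary is adjacent to an oral consonant, not a nasal (/ɔ/ next to /q/).
Because the conditioning nasal is to the right of the vowel that changes, the process is regressive (anticipatory).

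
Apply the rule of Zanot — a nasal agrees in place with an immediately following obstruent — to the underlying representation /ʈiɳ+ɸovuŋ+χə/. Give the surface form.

The rule targets /ɳ/ (voiced retroflex nasal), which sits before the trigger /ɸ/ (bilabial).
The voiced bilabial nasal is [m], so /ɳ/ → [m].
At the second juncture, /ŋ/ likewise becomes [ɴ] adjacent to /χ/.

[ʈimɸovuɴχə]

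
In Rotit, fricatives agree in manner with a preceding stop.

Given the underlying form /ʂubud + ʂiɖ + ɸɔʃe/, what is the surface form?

[ʂubudʈiɖpɔʃe]

/ʂ/ is a voiceless retroflex fricative. The preceding trigger /d/ is a stop, so /ʂ/ must become a stop as well.
The voiceless retroflex stop is [ʈ], so /ʂ/ → [ʈ].
The same rule applies at the second boundary: /ɸ/ → [p] next to /ɖ/.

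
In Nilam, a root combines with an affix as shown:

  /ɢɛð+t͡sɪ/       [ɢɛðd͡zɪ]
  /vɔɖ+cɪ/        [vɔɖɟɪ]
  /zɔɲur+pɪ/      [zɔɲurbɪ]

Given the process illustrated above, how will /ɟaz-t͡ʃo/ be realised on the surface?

[ɟazd͡ʒo]

The data show progressive voicing assimilation: /t͡s/ → [d͡z] after /ð/; /c/ → [ɟ] after /ɖ/; /p/ → [b] after /r/. In each pair only voicing changes, matching the preceding consonant, while place and manner stay constant.
/t͡ʃ/ is a voiceless postalveolar affricate. The preceding trigger /z/ is voiced, so /t͡ʃ/ must become voiced as well.
The voiced postalveolar affricate is [d͡ʒ], so /t͡ʃ/ → [d͡ʒ].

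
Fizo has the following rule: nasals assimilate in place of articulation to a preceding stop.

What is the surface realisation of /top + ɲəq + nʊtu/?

[topməqɴʊtu]

/ɲ/ is a voiced palatal nasal. The preceding trigger /p/ is bilabial, so /ɲ/ must become bilabial as well.
The voiced bilabial nasal is [m], so /ɲ/ → [m].
The same rule applies at the second boundary: /n/ → [ɴ] next to /q/.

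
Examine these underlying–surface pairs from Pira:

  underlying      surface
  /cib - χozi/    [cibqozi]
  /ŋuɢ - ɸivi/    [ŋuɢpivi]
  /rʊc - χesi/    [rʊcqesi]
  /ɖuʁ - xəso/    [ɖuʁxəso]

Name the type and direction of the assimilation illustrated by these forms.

progressive manner assimilation

Comparing underlying and surface forms, /χ/ → [q] is the alternation; the neighbouring /b/ is constant.
The change fricative → stop matches the manner of the preceding /b/, identifying this as manner assimilation.
Place and voice are unchanged, so the assimilation is partial, not total.
The other alternating forms pattern the same way: /ɸ/ → [p] after /ɢ/ (fricative → stop, matching a stop); /χ/ → [q] after /c/ (fricative → stop, matching a stop) — only manner changes, and always toward the preceding segment.
Nothing changes in [ɖuʁxəso]: there the adjacent consonants already agree in manner (/x/ and /ʁ/ are both fricatives), so this form is consistent with the same rule.
Since the segment that changes follows the conditioning segment, the assimilation is progressive.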